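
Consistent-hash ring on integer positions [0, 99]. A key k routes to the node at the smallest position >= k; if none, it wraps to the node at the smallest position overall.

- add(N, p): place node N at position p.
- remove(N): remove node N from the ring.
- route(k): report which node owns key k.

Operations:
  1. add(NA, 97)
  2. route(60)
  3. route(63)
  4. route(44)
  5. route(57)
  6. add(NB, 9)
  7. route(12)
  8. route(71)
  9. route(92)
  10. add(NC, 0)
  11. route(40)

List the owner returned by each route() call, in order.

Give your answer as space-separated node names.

Op 1: add NA@97 -> ring=[97:NA]
Op 2: route key 60: smallest pos >= 60 is 97 -> NA
Op 3: route key 63: smallest pos >= 63 is 97 -> NA
Op 4: route key 44: smallest pos >= 44 is 97 -> NA
Op 5: route key 57: smallest pos >= 57 is 97 -> NA
Op 6: add NB@9 -> ring=[9:NB,97:NA]
Op 7: route key 12: smallest pos >= 12 is 97 -> NA
Op 8: route key 71: smallest pos >= 71 is 97 -> NA
Op 9: route key 92: smallest pos >= 92 is 97 -> NA
Op 10: add NC@0 -> ring=[0:NC,9:NB,97:NA]
Op 11: route key 40: smallest pos >= 40 is 97 -> NA

Answer: NA NA NA NA NA NA NA NA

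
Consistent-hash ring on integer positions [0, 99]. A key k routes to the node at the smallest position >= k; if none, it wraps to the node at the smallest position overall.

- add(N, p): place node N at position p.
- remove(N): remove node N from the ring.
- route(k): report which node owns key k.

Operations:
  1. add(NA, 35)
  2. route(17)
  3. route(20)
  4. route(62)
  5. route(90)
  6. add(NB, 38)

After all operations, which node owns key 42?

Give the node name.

Op 1: add NA@35 -> ring=[35:NA]
Op 2: route key 17: smallest pos >= 17 is 35 -> NA
Op 3: route key 20: smallest pos >= 20 is 35 -> NA
Op 4: route key 62: none >= 62, wrap to smallest pos 35 -> NA
Op 5: route key 90: none >= 90, wrap to smallest pos 35 -> NA
Op 6: add NB@38 -> ring=[35:NA,38:NB]
Final route key 42: none >= 42, wrap to smallest pos 35 -> NA

Answer: NA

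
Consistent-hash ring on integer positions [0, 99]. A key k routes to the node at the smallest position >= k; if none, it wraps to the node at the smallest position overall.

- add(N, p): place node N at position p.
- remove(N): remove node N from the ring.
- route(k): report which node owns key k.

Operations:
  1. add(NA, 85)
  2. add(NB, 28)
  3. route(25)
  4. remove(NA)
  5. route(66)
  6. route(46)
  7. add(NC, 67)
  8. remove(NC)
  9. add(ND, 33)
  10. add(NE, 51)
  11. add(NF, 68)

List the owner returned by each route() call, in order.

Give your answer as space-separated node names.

Op 1: add NA@85 -> ring=[85:NA]
Op 2: add NB@28 -> ring=[28:NB,85:NA]
Op 3: route key 25: smallest pos >= 25 is 28 -> NB
Op 4: remove NA -> ring=[28:NB]
Op 5: route key 66: none >= 66, wrap to smallest pos 28 -> NB
Op 6: route key 46: none >= 46, wrap to smallest pos 28 -> NB
Op 7: add NC@67 -> ring=[28:NB,67:NC]
Op 8: remove NC -> ring=[28:NB]
Op 9: add ND@33 -> ring=[28:NB,33:ND]
Op 10: add NE@51 -> ring=[28:NB,33:ND,51:NE]
Op 11: add NF@68 -> ring=[28:NB,33:ND,51:NE,68:NF]

Answer: NB NB NB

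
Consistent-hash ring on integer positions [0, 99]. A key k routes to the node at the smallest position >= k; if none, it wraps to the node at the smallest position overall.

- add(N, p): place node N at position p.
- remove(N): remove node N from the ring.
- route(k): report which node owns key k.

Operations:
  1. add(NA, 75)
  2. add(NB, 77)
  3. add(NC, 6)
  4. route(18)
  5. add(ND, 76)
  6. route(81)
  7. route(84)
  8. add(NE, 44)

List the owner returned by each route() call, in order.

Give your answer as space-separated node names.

Answer: NA NC NC

Derivation:
Op 1: add NA@75 -> ring=[75:NA]
Op 2: add NB@77 -> ring=[75:NA,77:NB]
Op 3: add NC@6 -> ring=[6:NC,75:NA,77:NB]
Op 4: route key 18: smallest pos >= 18 is 75 -> NA
Op 5: add ND@76 -> ring=[6:NC,75:NA,76:ND,77:NB]
Op 6: route key 81: none >= 81, wrap to smallest pos 6 -> NC
Op 7: route key 84: none >= 84, wrap to smallest pos 6 -> NC
Op 8: add NE@44 -> ring=[6:NC,44:NE,75:NA,76:ND,77:NB]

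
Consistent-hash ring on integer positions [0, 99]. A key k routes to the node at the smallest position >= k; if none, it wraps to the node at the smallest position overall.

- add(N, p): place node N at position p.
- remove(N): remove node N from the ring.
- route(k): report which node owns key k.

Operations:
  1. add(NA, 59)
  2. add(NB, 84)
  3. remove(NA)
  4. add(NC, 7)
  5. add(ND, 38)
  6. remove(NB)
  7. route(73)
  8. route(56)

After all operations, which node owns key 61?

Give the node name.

Answer: NC

Derivation:
Op 1: add NA@59 -> ring=[59:NA]
Op 2: add NB@84 -> ring=[59:NA,84:NB]
Op 3: remove NA -> ring=[84:NB]
Op 4: add NC@7 -> ring=[7:NC,84:NB]
Op 5: add ND@38 -> ring=[7:NC,38:ND,84:NB]
Op 6: remove NB -> ring=[7:NC,38:ND]
Op 7: route key 73: none >= 73, wrap to smallest pos 7 -> NC
Op 8: route key 56: none >= 56, wrap to smallest pos 7 -> NC
Final route key 61: none >= 61, wrap to smallest pos 7 -> NC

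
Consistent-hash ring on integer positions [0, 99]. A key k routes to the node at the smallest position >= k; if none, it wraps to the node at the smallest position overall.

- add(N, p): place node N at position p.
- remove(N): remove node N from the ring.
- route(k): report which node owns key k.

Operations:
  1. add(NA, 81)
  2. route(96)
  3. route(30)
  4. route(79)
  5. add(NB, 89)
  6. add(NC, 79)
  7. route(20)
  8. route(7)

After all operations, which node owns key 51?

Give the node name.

Op 1: add NA@81 -> ring=[81:NA]
Op 2: route key 96: none >= 96, wrap to smallest pos 81 -> NA
Op 3: route key 30: smallest pos >= 30 is 81 -> NA
Op 4: route key 79: smallest pos >= 79 is 81 -> NA
Op 5: add NB@89 -> ring=[81:NA,89:NB]
Op 6: add NC@79 -> ring=[79:NC,81:NA,89:NB]
Op 7: route key 20: smallest pos >= 20 is 79 -> NC
Op 8: route key 7: smallest pos >= 7 is 79 -> NC
Final route key 51: smallest pos >= 51 is 79 -> NC

Answer: NC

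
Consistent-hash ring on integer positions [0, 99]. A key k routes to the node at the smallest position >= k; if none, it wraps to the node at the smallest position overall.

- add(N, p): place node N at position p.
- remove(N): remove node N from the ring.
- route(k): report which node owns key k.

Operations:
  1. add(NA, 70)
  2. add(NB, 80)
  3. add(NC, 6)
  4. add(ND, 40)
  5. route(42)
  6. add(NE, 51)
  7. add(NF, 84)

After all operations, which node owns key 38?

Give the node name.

Answer: ND

Derivation:
Op 1: add NA@70 -> ring=[70:NA]
Op 2: add NB@80 -> ring=[70:NA,80:NB]
Op 3: add NC@6 -> ring=[6:NC,70:NA,80:NB]
Op 4: add ND@40 -> ring=[6:NC,40:ND,70:NA,80:NB]
Op 5: route key 42: smallest pos >= 42 is 70 -> NA
Op 6: add NE@51 -> ring=[6:NC,40:ND,51:NE,70:NA,80:NB]
Op 7: add NF@84 -> ring=[6:NC,40:ND,51:NE,70:NA,80:NB,84:NF]
Final route key 38: smallest pos >= 38 is 40 -> ND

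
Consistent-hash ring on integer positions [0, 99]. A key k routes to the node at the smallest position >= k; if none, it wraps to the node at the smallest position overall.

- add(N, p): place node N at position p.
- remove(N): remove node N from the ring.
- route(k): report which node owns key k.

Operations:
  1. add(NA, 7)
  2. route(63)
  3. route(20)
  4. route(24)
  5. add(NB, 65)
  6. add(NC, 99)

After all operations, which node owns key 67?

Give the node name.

Op 1: add NA@7 -> ring=[7:NA]
Op 2: route key 63: none >= 63, wrap to smallest pos 7 -> NA
Op 3: route key 20: none >= 20, wrap to smallest pos 7 -> NA
Op 4: route key 24: none >= 24, wrap to smallest pos 7 -> NA
Op 5: add NB@65 -> ring=[7:NA,65:NB]
Op 6: add NC@99 -> ring=[7:NA,65:NB,99:NC]
Final route key 67: smallest pos >= 67 is 99 -> NC

Answer: NC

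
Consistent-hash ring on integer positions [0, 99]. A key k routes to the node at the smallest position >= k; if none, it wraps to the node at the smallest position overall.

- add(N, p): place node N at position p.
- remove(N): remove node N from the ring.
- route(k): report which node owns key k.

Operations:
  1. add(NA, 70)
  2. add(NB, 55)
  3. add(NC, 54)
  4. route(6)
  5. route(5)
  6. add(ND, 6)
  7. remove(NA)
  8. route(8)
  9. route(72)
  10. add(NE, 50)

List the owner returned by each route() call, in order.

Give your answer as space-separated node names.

Answer: NC NC NC ND

Derivation:
Op 1: add NA@70 -> ring=[70:NA]
Op 2: add NB@55 -> ring=[55:NB,70:NA]
Op 3: add NC@54 -> ring=[54:NC,55:NB,70:NA]
Op 4: route key 6: smallest pos >= 6 is 54 -> NC
Op 5: route key 5: smallest pos >= 5 is 54 -> NC
Op 6: add ND@6 -> ring=[6:ND,54:NC,55:NB,70:NA]
Op 7: remove NA -> ring=[6:ND,54:NC,55:NB]
Op 8: route key 8: smallest pos >= 8 is 54 -> NC
Op 9: route key 72: none >= 72, wrap to smallest pos 6 -> ND
Op 10: add NE@50 -> ring=[6:ND,50:NE,54:NC,55:NB]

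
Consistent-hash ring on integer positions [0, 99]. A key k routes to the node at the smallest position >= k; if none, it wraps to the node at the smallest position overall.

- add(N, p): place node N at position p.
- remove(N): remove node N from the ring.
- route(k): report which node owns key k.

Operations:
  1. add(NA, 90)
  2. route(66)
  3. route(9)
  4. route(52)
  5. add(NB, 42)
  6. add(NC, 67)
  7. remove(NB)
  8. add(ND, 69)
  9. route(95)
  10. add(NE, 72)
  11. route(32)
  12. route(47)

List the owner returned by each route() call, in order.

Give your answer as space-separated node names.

Op 1: add NA@90 -> ring=[90:NA]
Op 2: route key 66: smallest pos >= 66 is 90 -> NA
Op 3: route key 9: smallest pos >= 9 is 90 -> NA
Op 4: route key 52: smallest pos >= 52 is 90 -> NA
Op 5: add NB@42 -> ring=[42:NB,90:NA]
Op 6: add NC@67 -> ring=[42:NB,67:NC,90:NA]
Op 7: remove NB -> ring=[67:NC,90:NA]
Op 8: add ND@69 -> ring=[67:NC,69:ND,90:NA]
Op 9: route key 95: none >= 95, wrap to smallest pos 67 -> NC
Op 10: add NE@72 -> ring=[67:NC,69:ND,72:NE,90:NA]
Op 11: route key 32: smallest pos >= 32 is 67 -> NC
Op 12: route key 47: smallest pos >= 47 is 67 -> NC

Answer: NA NA NA NC NC NC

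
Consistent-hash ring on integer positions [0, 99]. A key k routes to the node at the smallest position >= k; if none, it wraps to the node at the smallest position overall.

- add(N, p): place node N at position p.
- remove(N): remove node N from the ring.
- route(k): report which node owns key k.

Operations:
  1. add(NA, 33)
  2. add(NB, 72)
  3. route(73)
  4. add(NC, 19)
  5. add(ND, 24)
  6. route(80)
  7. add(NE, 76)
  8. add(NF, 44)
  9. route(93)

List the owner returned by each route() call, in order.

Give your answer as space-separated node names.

Answer: NA NC NC

Derivation:
Op 1: add NA@33 -> ring=[33:NA]
Op 2: add NB@72 -> ring=[33:NA,72:NB]
Op 3: route key 73: none >= 73, wrap to smallest pos 33 -> NA
Op 4: add NC@19 -> ring=[19:NC,33:NA,72:NB]
Op 5: add ND@24 -> ring=[19:NC,24:ND,33:NA,72:NB]
Op 6: route key 80: none >= 80, wrap to smallest pos 19 -> NC
Op 7: add NE@76 -> ring=[19:NC,24:ND,33:NA,72:NB,76:NE]
Op 8: add NF@44 -> ring=[19:NC,24:ND,33:NA,44:NF,72:NB,76:NE]
Op 9: route key 93: none >= 93, wrap to smallest pos 19 -> NC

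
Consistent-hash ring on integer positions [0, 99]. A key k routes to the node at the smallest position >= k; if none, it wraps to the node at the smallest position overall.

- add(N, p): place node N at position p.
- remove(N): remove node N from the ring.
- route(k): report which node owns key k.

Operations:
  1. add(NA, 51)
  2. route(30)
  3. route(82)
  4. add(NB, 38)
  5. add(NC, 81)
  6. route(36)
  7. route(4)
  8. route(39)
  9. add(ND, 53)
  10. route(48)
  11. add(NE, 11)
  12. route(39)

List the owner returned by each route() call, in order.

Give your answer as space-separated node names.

Answer: NA NA NB NB NA NA NA

Derivation:
Op 1: add NA@51 -> ring=[51:NA]
Op 2: route key 30: smallest pos >= 30 is 51 -> NA
Op 3: route key 82: none >= 82, wrap to smallest pos 51 -> NA
Op 4: add NB@38 -> ring=[38:NB,51:NA]
Op 5: add NC@81 -> ring=[38:NB,51:NA,81:NC]
Op 6: route key 36: smallest pos >= 36 is 38 -> NB
Op 7: route key 4: smallest pos >= 4 is 38 -> NB
Op 8: route key 39: smallest pos >= 39 is 51 -> NA
Op 9: add ND@53 -> ring=[38:NB,51:NA,53:ND,81:NC]
Op 10: route key 48: smallest pos >= 48 is 51 -> NA
Op 11: add NE@11 -> ring=[11:NE,38:NB,51:NA,53:ND,81:NC]
Op 12: route key 39: smallest pos >= 39 is 51 -> NA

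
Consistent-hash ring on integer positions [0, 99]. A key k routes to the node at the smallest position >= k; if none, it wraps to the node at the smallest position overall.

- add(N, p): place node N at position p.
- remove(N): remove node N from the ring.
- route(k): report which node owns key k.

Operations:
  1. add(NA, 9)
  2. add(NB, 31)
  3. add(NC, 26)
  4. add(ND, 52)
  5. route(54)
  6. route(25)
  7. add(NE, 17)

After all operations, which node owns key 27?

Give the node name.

Answer: NB

Derivation:
Op 1: add NA@9 -> ring=[9:NA]
Op 2: add NB@31 -> ring=[9:NA,31:NB]
Op 3: add NC@26 -> ring=[9:NA,26:NC,31:NB]
Op 4: add ND@52 -> ring=[9:NA,26:NC,31:NB,52:ND]
Op 5: route key 54: none >= 54, wrap to smallest pos 9 -> NA
Op 6: route key 25: smallest pos >= 25 is 26 -> NC
Op 7: add NE@17 -> ring=[9:NA,17:NE,26:NC,31:NB,52:ND]
Final route key 27: smallest pos >= 27 is 31 -> NB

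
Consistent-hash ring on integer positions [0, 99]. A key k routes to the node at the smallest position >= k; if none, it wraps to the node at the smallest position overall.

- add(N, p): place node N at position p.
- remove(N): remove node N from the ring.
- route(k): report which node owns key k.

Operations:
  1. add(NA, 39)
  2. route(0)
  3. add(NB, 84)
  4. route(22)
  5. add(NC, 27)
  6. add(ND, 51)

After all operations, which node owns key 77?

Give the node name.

Answer: NB

Derivation:
Op 1: add NA@39 -> ring=[39:NA]
Op 2: route key 0: smallest pos >= 0 is 39 -> NA
Op 3: add NB@84 -> ring=[39:NA,84:NB]
Op 4: route key 22: smallest pos >= 22 is 39 -> NA
Op 5: add NC@27 -> ring=[27:NC,39:NA,84:NB]
Op 6: add ND@51 -> ring=[27:NC,39:NA,51:ND,84:NB]
Final route key 77: smallest pos >= 77 is 84 -> NB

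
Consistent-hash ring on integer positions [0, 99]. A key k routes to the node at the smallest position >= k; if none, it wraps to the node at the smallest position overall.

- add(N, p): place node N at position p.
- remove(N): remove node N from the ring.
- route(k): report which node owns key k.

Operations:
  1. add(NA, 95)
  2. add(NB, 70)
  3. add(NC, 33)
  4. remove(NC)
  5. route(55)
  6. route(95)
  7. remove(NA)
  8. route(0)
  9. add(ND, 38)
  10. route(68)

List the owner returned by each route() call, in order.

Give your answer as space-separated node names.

Answer: NB NA NB NB

Derivation:
Op 1: add NA@95 -> ring=[95:NA]
Op 2: add NB@70 -> ring=[70:NB,95:NA]
Op 3: add NC@33 -> ring=[33:NC,70:NB,95:NA]
Op 4: remove NC -> ring=[70:NB,95:NA]
Op 5: route key 55: smallest pos >= 55 is 70 -> NB
Op 6: route key 95: smallest pos >= 95 is 95 -> NA
Op 7: remove NA -> ring=[70:NB]
Op 8: route key 0: smallest pos >= 0 is 70 -> NB
Op 9: add ND@38 -> ring=[38:ND,70:NB]
Op 10: route key 68: smallest pos >= 68 is 70 -> NB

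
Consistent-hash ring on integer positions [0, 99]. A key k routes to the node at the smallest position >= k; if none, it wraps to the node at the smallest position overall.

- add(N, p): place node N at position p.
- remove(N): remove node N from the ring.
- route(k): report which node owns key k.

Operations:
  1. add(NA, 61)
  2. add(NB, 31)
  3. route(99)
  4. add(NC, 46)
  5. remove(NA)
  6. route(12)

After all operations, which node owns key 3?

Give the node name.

Op 1: add NA@61 -> ring=[61:NA]
Op 2: add NB@31 -> ring=[31:NB,61:NA]
Op 3: route key 99: none >= 99, wrap to smallest pos 31 -> NB
Op 4: add NC@46 -> ring=[31:NB,46:NC,61:NA]
Op 5: remove NA -> ring=[31:NB,46:NC]
Op 6: route key 12: smallest pos >= 12 is 31 -> NB
Final route key 3: smallest pos >= 3 is 31 -> NB

Answer: NB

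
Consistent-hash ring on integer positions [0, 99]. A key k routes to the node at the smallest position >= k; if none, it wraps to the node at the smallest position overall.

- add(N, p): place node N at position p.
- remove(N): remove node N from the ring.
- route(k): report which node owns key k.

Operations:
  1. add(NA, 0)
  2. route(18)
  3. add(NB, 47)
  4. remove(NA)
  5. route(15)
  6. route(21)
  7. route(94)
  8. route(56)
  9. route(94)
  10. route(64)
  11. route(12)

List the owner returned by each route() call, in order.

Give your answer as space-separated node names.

Op 1: add NA@0 -> ring=[0:NA]
Op 2: route key 18: none >= 18, wrap to smallest pos 0 -> NA
Op 3: add NB@47 -> ring=[0:NA,47:NB]
Op 4: remove NA -> ring=[47:NB]
Op 5: route key 15: smallest pos >= 15 is 47 -> NB
Op 6: route key 21: smallest pos >= 21 is 47 -> NB
Op 7: route key 94: none >= 94, wrap to smallest pos 47 -> NB
Op 8: route key 56: none >= 56, wrap to smallest pos 47 -> NB
Op 9: route key 94: none >= 94, wrap to smallest pos 47 -> NB
Op 10: route key 64: none >= 64, wrap to smallest pos 47 -> NB
Op 11: route key 12: smallest pos >= 12 is 47 -> NB

Answer: NA NB NB NB NB NB NB NB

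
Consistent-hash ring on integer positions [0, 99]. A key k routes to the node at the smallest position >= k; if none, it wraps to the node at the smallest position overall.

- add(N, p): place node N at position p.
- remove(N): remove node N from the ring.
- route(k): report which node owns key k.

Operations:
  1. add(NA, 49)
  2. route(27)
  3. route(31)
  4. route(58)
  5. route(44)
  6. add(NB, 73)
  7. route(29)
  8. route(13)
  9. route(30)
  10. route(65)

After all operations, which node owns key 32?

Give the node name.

Answer: NA

Derivation:
Op 1: add NA@49 -> ring=[49:NA]
Op 2: route key 27: smallest pos >= 27 is 49 -> NA
Op 3: route key 31: smallest pos >= 31 is 49 -> NA
Op 4: route key 58: none >= 58, wrap to smallest pos 49 -> NA
Op 5: route key 44: smallest pos >= 44 is 49 -> NA
Op 6: add NB@73 -> ring=[49:NA,73:NB]
Op 7: route key 29: smallest pos >= 29 is 49 -> NA
Op 8: route key 13: smallest pos >= 13 is 49 -> NA
Op 9: route key 30: smallest pos >= 30 is 49 -> NA
Op 10: route key 65: smallest pos >= 65 is 73 -> NB
Final route key 32: smallest pos >= 32 is 49 -> NA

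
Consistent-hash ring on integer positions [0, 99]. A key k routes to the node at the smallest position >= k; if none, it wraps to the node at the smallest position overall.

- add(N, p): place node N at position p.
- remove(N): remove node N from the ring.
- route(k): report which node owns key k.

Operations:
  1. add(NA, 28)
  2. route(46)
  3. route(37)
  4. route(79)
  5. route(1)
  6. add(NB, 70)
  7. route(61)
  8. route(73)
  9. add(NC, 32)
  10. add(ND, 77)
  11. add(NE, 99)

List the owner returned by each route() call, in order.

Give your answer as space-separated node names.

Answer: NA NA NA NA NB NA

Derivation:
Op 1: add NA@28 -> ring=[28:NA]
Op 2: route key 46: none >= 46, wrap to smallest pos 28 -> NA
Op 3: route key 37: none >= 37, wrap to smallest pos 28 -> NA
Op 4: route key 79: none >= 79, wrap to smallest pos 28 -> NA
Op 5: route key 1: smallest pos >= 1 is 28 -> NA
Op 6: add NB@70 -> ring=[28:NA,70:NB]
Op 7: route key 61: smallest pos >= 61 is 70 -> NB
Op 8: route key 73: none >= 73, wrap to smallest pos 28 -> NA
Op 9: add NC@32 -> ring=[28:NA,32:NC,70:NB]
Op 10: add ND@77 -> ring=[28:NA,32:NC,70:NB,77:ND]
Op 11: add NE@99 -> ring=[28:NA,32:NC,70:NB,77:ND,99:NE]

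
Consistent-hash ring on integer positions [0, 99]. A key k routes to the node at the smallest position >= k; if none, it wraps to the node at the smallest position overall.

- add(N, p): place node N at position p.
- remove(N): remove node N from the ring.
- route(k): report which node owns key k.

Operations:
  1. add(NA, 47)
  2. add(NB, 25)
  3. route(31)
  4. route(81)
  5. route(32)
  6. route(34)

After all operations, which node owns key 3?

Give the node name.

Op 1: add NA@47 -> ring=[47:NA]
Op 2: add NB@25 -> ring=[25:NB,47:NA]
Op 3: route key 31: smallest pos >= 31 is 47 -> NA
Op 4: route key 81: none >= 81, wrap to smallest pos 25 -> NB
Op 5: route key 32: smallest pos >= 32 is 47 -> NA
Op 6: route key 34: smallest pos >= 34 is 47 -> NA
Final route key 3: smallest pos >= 3 is 25 -> NB

Answer: NB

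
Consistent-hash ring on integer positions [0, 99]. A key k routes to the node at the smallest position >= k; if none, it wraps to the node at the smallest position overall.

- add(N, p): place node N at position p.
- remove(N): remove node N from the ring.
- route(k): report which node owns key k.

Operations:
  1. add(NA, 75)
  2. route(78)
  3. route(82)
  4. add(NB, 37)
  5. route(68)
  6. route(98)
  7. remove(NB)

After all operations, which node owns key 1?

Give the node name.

Answer: NA

Derivation:
Op 1: add NA@75 -> ring=[75:NA]
Op 2: route key 78: none >= 78, wrap to smallest pos 75 -> NA
Op 3: route key 82: none >= 82, wrap to smallest pos 75 -> NA
Op 4: add NB@37 -> ring=[37:NB,75:NA]
Op 5: route key 68: smallest pos >= 68 is 75 -> NA
Op 6: route key 98: none >= 98, wrap to smallest pos 37 -> NB
Op 7: remove NB -> ring=[75:NA]
Final route key 1: smallest pos >= 1 is 75 -> NA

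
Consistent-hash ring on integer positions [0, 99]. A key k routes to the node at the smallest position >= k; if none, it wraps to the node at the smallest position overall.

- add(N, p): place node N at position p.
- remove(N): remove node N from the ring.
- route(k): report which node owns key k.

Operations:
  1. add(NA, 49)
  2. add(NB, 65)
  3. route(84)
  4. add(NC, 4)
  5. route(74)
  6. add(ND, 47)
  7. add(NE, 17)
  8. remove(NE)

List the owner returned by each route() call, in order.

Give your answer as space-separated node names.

Op 1: add NA@49 -> ring=[49:NA]
Op 2: add NB@65 -> ring=[49:NA,65:NB]
Op 3: route key 84: none >= 84, wrap to smallest pos 49 -> NA
Op 4: add NC@4 -> ring=[4:NC,49:NA,65:NB]
Op 5: route key 74: none >= 74, wrap to smallest pos 4 -> NC
Op 6: add ND@47 -> ring=[4:NC,47:ND,49:NA,65:NB]
Op 7: add NE@17 -> ring=[4:NC,17:NE,47:ND,49:NA,65:NB]
Op 8: remove NE -> ring=[4:NC,47:ND,49:NA,65:NB]

Answer: NA NC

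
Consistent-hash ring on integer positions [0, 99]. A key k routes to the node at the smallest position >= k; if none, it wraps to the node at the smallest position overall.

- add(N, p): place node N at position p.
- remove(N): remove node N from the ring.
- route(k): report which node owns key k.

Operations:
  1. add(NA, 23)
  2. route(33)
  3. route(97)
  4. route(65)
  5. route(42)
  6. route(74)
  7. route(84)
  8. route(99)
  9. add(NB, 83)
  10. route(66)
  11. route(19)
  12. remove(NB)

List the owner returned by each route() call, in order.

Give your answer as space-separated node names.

Answer: NA NA NA NA NA NA NA NB NA

Derivation:
Op 1: add NA@23 -> ring=[23:NA]
Op 2: route key 33: none >= 33, wrap to smallest pos 23 -> NA
Op 3: route key 97: none >= 97, wrap to smallest pos 23 -> NA
Op 4: route key 65: none >= 65, wrap to smallest pos 23 -> NA
Op 5: route key 42: none >= 42, wrap to smallest pos 23 -> NA
Op 6: route key 74: none >= 74, wrap to smallest pos 23 -> NA
Op 7: route key 84: none >= 84, wrap to smallest pos 23 -> NA
Op 8: route key 99: none >= 99, wrap to smallest pos 23 -> NA
Op 9: add NB@83 -> ring=[23:NA,83:NB]
Op 10: route key 66: smallest pos >= 66 is 83 -> NB
Op 11: route key 19: smallest pos >= 19 is 23 -> NA
Op 12: remove NB -> ring=[23:NA]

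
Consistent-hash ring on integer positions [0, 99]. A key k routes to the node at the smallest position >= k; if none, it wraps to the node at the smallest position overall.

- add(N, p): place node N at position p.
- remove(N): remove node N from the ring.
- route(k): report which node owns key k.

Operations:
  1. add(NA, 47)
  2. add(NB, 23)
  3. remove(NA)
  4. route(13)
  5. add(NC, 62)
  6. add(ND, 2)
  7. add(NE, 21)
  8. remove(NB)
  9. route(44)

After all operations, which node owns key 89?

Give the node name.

Answer: ND

Derivation:
Op 1: add NA@47 -> ring=[47:NA]
Op 2: add NB@23 -> ring=[23:NB,47:NA]
Op 3: remove NA -> ring=[23:NB]
Op 4: route key 13: smallest pos >= 13 is 23 -> NB
Op 5: add NC@62 -> ring=[23:NB,62:NC]
Op 6: add ND@2 -> ring=[2:ND,23:NB,62:NC]
Op 7: add NE@21 -> ring=[2:ND,21:NE,23:NB,62:NC]
Op 8: remove NB -> ring=[2:ND,21:NE,62:NC]
Op 9: route key 44: smallest pos >= 44 is 62 -> NC
Final route key 89: none >= 89, wrap to smallest pos 2 -> ND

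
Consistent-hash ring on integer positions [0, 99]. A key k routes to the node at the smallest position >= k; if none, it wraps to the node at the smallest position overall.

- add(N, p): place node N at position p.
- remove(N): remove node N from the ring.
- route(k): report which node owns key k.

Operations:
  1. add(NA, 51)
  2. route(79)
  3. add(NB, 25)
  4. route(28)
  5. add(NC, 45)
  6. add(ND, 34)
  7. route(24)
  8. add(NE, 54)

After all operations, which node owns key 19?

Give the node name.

Answer: NB

Derivation:
Op 1: add NA@51 -> ring=[51:NA]
Op 2: route key 79: none >= 79, wrap to smallest pos 51 -> NA
Op 3: add NB@25 -> ring=[25:NB,51:NA]
Op 4: route key 28: smallest pos >= 28 is 51 -> NA
Op 5: add NC@45 -> ring=[25:NB,45:NC,51:NA]
Op 6: add ND@34 -> ring=[25:NB,34:ND,45:NC,51:NA]
Op 7: route key 24: smallest pos >= 24 is 25 -> NB
Op 8: add NE@54 -> ring=[25:NB,34:ND,45:NC,51:NA,54:NE]
Final route key 19: smallest pos >= 19 is 25 -> NB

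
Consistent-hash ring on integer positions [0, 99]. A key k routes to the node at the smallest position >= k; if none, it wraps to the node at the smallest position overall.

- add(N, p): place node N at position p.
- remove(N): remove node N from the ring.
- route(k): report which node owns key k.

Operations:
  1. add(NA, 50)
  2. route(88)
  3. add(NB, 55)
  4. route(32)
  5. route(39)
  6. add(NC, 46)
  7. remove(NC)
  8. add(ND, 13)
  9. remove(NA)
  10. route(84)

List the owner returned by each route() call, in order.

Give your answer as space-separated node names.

Op 1: add NA@50 -> ring=[50:NA]
Op 2: route key 88: none >= 88, wrap to smallest pos 50 -> NA
Op 3: add NB@55 -> ring=[50:NA,55:NB]
Op 4: route key 32: smallest pos >= 32 is 50 -> NA
Op 5: route key 39: smallest pos >= 39 is 50 -> NA
Op 6: add NC@46 -> ring=[46:NC,50:NA,55:NB]
Op 7: remove NC -> ring=[50:NA,55:NB]
Op 8: add ND@13 -> ring=[13:ND,50:NA,55:NB]
Op 9: remove NA -> ring=[13:ND,55:NB]
Op 10: route key 84: none >= 84, wrap to smallest pos 13 -> ND

Answer: NA NA NA ND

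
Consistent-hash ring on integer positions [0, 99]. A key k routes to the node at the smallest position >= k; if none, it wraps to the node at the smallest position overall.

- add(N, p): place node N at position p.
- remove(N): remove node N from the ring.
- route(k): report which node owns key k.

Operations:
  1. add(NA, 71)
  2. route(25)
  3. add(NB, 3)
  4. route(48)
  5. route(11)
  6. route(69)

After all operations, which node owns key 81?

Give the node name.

Op 1: add NA@71 -> ring=[71:NA]
Op 2: route key 25: smallest pos >= 25 is 71 -> NA
Op 3: add NB@3 -> ring=[3:NB,71:NA]
Op 4: route key 48: smallest pos >= 48 is 71 -> NA
Op 5: route key 11: smallest pos >= 11 is 71 -> NA
Op 6: route key 69: smallest pos >= 69 is 71 -> NA
Final route key 81: none >= 81, wrap to smallest pos 3 -> NB

Answer: NB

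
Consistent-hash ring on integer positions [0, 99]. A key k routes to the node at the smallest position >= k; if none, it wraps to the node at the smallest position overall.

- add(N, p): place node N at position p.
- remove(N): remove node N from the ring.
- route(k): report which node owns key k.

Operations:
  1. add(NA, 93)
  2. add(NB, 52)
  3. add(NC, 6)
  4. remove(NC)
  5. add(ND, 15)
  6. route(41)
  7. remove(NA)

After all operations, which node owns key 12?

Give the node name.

Op 1: add NA@93 -> ring=[93:NA]
Op 2: add NB@52 -> ring=[52:NB,93:NA]
Op 3: add NC@6 -> ring=[6:NC,52:NB,93:NA]
Op 4: remove NC -> ring=[52:NB,93:NA]
Op 5: add ND@15 -> ring=[15:ND,52:NB,93:NA]
Op 6: route key 41: smallest pos >= 41 is 52 -> NB
Op 7: remove NA -> ring=[15:ND,52:NB]
Final route key 12: smallest pos >= 12 is 15 -> ND

Answer: ND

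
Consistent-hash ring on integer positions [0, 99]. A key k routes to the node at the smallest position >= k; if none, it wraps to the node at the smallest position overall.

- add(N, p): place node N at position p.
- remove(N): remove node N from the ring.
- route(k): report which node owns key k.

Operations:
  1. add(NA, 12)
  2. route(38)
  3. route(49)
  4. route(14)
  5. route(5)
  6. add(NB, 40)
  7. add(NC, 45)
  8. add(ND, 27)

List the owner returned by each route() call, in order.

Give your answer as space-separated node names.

Op 1: add NA@12 -> ring=[12:NA]
Op 2: route key 38: none >= 38, wrap to smallest pos 12 -> NA
Op 3: route key 49: none >= 49, wrap to smallest pos 12 -> NA
Op 4: route key 14: none >= 14, wrap to smallest pos 12 -> NA
Op 5: route key 5: smallest pos >= 5 is 12 -> NA
Op 6: add NB@40 -> ring=[12:NA,40:NB]
Op 7: add NC@45 -> ring=[12:NA,40:NB,45:NC]
Op 8: add ND@27 -> ring=[12:NA,27:ND,40:NB,45:NC]

Answer: NA NA NA NA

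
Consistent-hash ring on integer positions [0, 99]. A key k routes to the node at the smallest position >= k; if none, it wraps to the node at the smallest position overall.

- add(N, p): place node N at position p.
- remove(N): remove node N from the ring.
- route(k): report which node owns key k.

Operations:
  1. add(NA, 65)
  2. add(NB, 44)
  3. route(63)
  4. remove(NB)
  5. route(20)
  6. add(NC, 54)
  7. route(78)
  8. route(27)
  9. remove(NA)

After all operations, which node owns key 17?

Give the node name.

Answer: NC

Derivation:
Op 1: add NA@65 -> ring=[65:NA]
Op 2: add NB@44 -> ring=[44:NB,65:NA]
Op 3: route key 63: smallest pos >= 63 is 65 -> NA
Op 4: remove NB -> ring=[65:NA]
Op 5: route key 20: smallest pos >= 20 is 65 -> NA
Op 6: add NC@54 -> ring=[54:NC,65:NA]
Op 7: route key 78: none >= 78, wrap to smallest pos 54 -> NC
Op 8: route key 27: smallest pos >= 27 is 54 -> NC
Op 9: remove NA -> ring=[54:NC]
Final route key 17: smallest pos >= 17 is 54 -> NC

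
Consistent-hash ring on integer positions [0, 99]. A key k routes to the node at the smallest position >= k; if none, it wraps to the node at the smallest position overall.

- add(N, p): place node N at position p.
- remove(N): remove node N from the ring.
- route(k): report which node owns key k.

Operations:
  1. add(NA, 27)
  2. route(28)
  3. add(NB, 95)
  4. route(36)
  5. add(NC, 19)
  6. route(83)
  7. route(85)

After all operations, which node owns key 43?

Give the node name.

Op 1: add NA@27 -> ring=[27:NA]
Op 2: route key 28: none >= 28, wrap to smallest pos 27 -> NA
Op 3: add NB@95 -> ring=[27:NA,95:NB]
Op 4: route key 36: smallest pos >= 36 is 95 -> NB
Op 5: add NC@19 -> ring=[19:NC,27:NA,95:NB]
Op 6: route key 83: smallest pos >= 83 is 95 -> NB
Op 7: route key 85: smallest pos >= 85 is 95 -> NB
Final route key 43: smallest pos >= 43 is 95 -> NB

Answer: NB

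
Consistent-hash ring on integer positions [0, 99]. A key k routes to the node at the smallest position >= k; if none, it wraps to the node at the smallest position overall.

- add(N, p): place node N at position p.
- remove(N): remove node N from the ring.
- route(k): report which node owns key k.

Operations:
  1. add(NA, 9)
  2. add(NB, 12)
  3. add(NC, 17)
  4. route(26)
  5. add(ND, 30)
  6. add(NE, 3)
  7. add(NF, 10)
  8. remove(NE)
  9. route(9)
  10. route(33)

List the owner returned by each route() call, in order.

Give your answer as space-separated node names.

Answer: NA NA NA

Derivation:
Op 1: add NA@9 -> ring=[9:NA]
Op 2: add NB@12 -> ring=[9:NA,12:NB]
Op 3: add NC@17 -> ring=[9:NA,12:NB,17:NC]
Op 4: route key 26: none >= 26, wrap to smallest pos 9 -> NA
Op 5: add ND@30 -> ring=[9:NA,12:NB,17:NC,30:ND]
Op 6: add NE@3 -> ring=[3:NE,9:NA,12:NB,17:NC,30:ND]
Op 7: add NF@10 -> ring=[3:NE,9:NA,10:NF,12:NB,17:NC,30:ND]
Op 8: remove NE -> ring=[9:NA,10:NF,12:NB,17:NC,30:ND]
Op 9: route key 9: smallest pos >= 9 is 9 -> NA
Op 10: route key 33: none >= 33, wrap to smallest pos 9 -> NA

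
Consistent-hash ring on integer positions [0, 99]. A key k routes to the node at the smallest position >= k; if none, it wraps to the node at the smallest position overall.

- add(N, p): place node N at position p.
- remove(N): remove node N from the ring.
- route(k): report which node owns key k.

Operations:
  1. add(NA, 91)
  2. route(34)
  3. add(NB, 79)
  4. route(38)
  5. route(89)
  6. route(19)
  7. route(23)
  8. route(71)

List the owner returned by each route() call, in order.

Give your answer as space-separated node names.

Answer: NA NB NA NB NB NB

Derivation:
Op 1: add NA@91 -> ring=[91:NA]
Op 2: route key 34: smallest pos >= 34 is 91 -> NA
Op 3: add NB@79 -> ring=[79:NB,91:NA]
Op 4: route key 38: smallest pos >= 38 is 79 -> NB
Op 5: route key 89: smallest pos >= 89 is 91 -> NA
Op 6: route key 19: smallest pos >= 19 is 79 -> NB
Op 7: route key 23: smallest pos >= 23 is 79 -> NB
Op 8: route key 71: smallest pos >= 71 is 79 -> NB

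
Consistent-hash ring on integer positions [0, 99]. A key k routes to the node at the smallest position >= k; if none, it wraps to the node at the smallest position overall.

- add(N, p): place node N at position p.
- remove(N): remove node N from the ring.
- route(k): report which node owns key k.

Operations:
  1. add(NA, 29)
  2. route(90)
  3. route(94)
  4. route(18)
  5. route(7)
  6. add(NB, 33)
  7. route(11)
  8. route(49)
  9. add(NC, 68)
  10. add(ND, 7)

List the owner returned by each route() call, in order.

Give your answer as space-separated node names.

Answer: NA NA NA NA NA NA

Derivation:
Op 1: add NA@29 -> ring=[29:NA]
Op 2: route key 90: none >= 90, wrap to smallest pos 29 -> NA
Op 3: route key 94: none >= 94, wrap to smallest pos 29 -> NA
Op 4: route key 18: smallest pos >= 18 is 29 -> NA
Op 5: route key 7: smallest pos >= 7 is 29 -> NA
Op 6: add NB@33 -> ring=[29:NA,33:NB]
Op 7: route key 11: smallest pos >= 11 is 29 -> NA
Op 8: route key 49: none >= 49, wrap to smallest pos 29 -> NA
Op 9: add NC@68 -> ring=[29:NA,33:NB,68:NC]
Op 10: add ND@7 -> ring=[7:ND,29:NA,33:NB,68:NC]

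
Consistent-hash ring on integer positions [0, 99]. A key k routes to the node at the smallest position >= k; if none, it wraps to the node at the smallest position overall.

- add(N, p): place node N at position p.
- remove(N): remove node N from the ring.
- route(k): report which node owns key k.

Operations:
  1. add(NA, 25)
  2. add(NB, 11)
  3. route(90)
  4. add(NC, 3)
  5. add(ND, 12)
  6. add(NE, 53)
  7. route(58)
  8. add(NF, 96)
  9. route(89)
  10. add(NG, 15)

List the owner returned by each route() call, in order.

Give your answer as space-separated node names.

Op 1: add NA@25 -> ring=[25:NA]
Op 2: add NB@11 -> ring=[11:NB,25:NA]
Op 3: route key 90: none >= 90, wrap to smallest pos 11 -> NB
Op 4: add NC@3 -> ring=[3:NC,11:NB,25:NA]
Op 5: add ND@12 -> ring=[3:NC,11:NB,12:ND,25:NA]
Op 6: add NE@53 -> ring=[3:NC,11:NB,12:ND,25:NA,53:NE]
Op 7: route key 58: none >= 58, wrap to smallest pos 3 -> NC
Op 8: add NF@96 -> ring=[3:NC,11:NB,12:ND,25:NA,53:NE,96:NF]
Op 9: route key 89: smallest pos >= 89 is 96 -> NF
Op 10: add NG@15 -> ring=[3:NC,11:NB,12:ND,15:NG,25:NA,53:NE,96:NF]

Answer: NB NC NF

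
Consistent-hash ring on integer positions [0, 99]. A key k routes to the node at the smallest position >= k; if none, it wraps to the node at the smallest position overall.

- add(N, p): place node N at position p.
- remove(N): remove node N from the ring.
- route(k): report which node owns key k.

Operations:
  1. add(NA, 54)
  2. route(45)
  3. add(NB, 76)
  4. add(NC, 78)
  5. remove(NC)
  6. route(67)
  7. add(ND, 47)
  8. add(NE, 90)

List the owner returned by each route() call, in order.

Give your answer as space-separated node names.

Op 1: add NA@54 -> ring=[54:NA]
Op 2: route key 45: smallest pos >= 45 is 54 -> NA
Op 3: add NB@76 -> ring=[54:NA,76:NB]
Op 4: add NC@78 -> ring=[54:NA,76:NB,78:NC]
Op 5: remove NC -> ring=[54:NA,76:NB]
Op 6: route key 67: smallest pos >= 67 is 76 -> NB
Op 7: add ND@47 -> ring=[47:ND,54:NA,76:NB]
Op 8: add NE@90 -> ring=[47:ND,54:NA,76:NB,90:NE]

Answer: NA NB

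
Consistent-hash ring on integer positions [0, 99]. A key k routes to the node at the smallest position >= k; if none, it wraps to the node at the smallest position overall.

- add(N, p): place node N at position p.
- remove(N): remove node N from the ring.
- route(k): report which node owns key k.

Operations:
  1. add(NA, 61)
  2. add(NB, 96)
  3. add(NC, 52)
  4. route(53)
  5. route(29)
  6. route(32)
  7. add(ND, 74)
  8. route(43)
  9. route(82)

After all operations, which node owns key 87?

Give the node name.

Answer: NB

Derivation:
Op 1: add NA@61 -> ring=[61:NA]
Op 2: add NB@96 -> ring=[61:NA,96:NB]
Op 3: add NC@52 -> ring=[52:NC,61:NA,96:NB]
Op 4: route key 53: smallest pos >= 53 is 61 -> NA
Op 5: route key 29: smallest pos >= 29 is 52 -> NC
Op 6: route key 32: smallest pos >= 32 is 52 -> NC
Op 7: add ND@74 -> ring=[52:NC,61:NA,74:ND,96:NB]
Op 8: route key 43: smallest pos >= 43 is 52 -> NC
Op 9: route key 82: smallest pos >= 82 is 96 -> NB
Final route key 87: smallest pos >= 87 is 96 -> NB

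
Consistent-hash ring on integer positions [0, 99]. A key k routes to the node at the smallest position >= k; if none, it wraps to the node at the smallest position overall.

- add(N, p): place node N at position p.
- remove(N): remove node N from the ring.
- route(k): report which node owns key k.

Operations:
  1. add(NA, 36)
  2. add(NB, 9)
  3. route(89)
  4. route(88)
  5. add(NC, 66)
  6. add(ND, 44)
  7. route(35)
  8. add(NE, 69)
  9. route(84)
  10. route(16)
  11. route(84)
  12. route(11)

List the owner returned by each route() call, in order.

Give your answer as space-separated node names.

Answer: NB NB NA NB NA NB NA

Derivation:
Op 1: add NA@36 -> ring=[36:NA]
Op 2: add NB@9 -> ring=[9:NB,36:NA]
Op 3: route key 89: none >= 89, wrap to smallest pos 9 -> NB
Op 4: route key 88: none >= 88, wrap to smallest pos 9 -> NB
Op 5: add NC@66 -> ring=[9:NB,36:NA,66:NC]
Op 6: add ND@44 -> ring=[9:NB,36:NA,44:ND,66:NC]
Op 7: route key 35: smallest pos >= 35 is 36 -> NA
Op 8: add NE@69 -> ring=[9:NB,36:NA,44:ND,66:NC,69:NE]
Op 9: route key 84: none >= 84, wrap to smallest pos 9 -> NB
Op 10: route key 16: smallest pos >= 16 is 36 -> NA
Op 11: route key 84: none >= 84, wrap to smallest pos 9 -> NB
Op 12: route key 11: smallest pos >= 11 is 36 -> NA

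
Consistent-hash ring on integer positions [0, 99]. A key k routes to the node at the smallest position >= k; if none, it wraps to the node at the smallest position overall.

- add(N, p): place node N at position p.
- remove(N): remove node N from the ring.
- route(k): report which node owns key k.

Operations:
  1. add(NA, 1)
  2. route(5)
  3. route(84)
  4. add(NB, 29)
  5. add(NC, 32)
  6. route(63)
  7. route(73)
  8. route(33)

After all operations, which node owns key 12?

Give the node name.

Answer: NB

Derivation:
Op 1: add NA@1 -> ring=[1:NA]
Op 2: route key 5: none >= 5, wrap to smallest pos 1 -> NA
Op 3: route key 84: none >= 84, wrap to smallest pos 1 -> NA
Op 4: add NB@29 -> ring=[1:NA,29:NB]
Op 5: add NC@32 -> ring=[1:NA,29:NB,32:NC]
Op 6: route key 63: none >= 63, wrap to smallest pos 1 -> NA
Op 7: route key 73: none >= 73, wrap to smallest pos 1 -> NA
Op 8: route key 33: none >= 33, wrap to smallest pos 1 -> NA
Final route key 12: smallest pos >= 12 is 29 -> NB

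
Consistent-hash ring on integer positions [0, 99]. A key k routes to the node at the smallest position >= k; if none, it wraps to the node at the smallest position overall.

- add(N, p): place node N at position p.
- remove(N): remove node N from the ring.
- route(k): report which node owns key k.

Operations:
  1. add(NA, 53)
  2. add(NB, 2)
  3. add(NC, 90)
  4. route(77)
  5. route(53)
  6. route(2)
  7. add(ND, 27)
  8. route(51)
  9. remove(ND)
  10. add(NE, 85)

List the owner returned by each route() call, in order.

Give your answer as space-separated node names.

Answer: NC NA NB NA

Derivation:
Op 1: add NA@53 -> ring=[53:NA]
Op 2: add NB@2 -> ring=[2:NB,53:NA]
Op 3: add NC@90 -> ring=[2:NB,53:NA,90:NC]
Op 4: route key 77: smallest pos >= 77 is 90 -> NC
Op 5: route key 53: smallest pos >= 53 is 53 -> NA
Op 6: route key 2: smallest pos >= 2 is 2 -> NB
Op 7: add ND@27 -> ring=[2:NB,27:ND,53:NA,90:NC]
Op 8: route key 51: smallest pos >= 51 is 53 -> NA
Op 9: remove ND -> ring=[2:NB,53:NA,90:NC]
Op 10: add NE@85 -> ring=[2:NB,53:NA,85:NE,90:NC]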